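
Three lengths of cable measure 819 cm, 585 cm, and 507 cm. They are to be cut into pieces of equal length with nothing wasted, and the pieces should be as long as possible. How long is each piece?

The greatest length dividing all of 819, 585, and 507 is their gcd.
819 = 3^2 × 7 × 13
585 = 3^2 × 5 × 13
507 = 3 × 13^2
gcd(819, 585, 507) = 3 × 13 = 39.

39 cm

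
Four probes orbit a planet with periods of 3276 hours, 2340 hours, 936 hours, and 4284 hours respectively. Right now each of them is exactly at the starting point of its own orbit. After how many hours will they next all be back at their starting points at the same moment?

556920 hours

They coincide at every common multiple of the periods; the first is the LCM.
3276 = 2^2 × 3^2 × 7 × 13
2340 = 2^2 × 3^2 × 5 × 13
936 = 2^3 × 3^2 × 13
4284 = 2^2 × 3^2 × 7 × 17
LCM(3276, 2340, 936, 4284) = 2^3 × 3^2 × 5 × 7 × 13 × 17 = 556920.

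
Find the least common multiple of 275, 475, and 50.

275 = 5^2 × 11
475 = 5^2 × 19
50 = 2 × 5^2
LCM(275, 475, 50) = 2 × 5^2 × 11 × 19 = 10450.

10450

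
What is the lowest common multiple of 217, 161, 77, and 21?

164703

217 = 7 × 31
161 = 7 × 23
77 = 7 × 11
21 = 3 × 7
LCM(217, 161, 77, 21) = 3 × 7 × 11 × 23 × 31 = 164703.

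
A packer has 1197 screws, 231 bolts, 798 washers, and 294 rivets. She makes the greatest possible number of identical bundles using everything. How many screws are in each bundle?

57

Number of bundles = gcd(1197, 231, 798, 294).
1197 = 3^2 × 7 × 19
231 = 3 × 7 × 11
798 = 2 × 3 × 7 × 19
294 = 2 × 3 × 7^2
gcd(1197, 231, 798, 294) = 3 × 7 = 21.
screws per bundle = 1197 / 21 = 57.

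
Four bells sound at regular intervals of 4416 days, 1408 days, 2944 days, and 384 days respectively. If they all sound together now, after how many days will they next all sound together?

They coincide at every common multiple of the periods; the first is the LCM.
4416 = 2^6 × 3 × 23
1408 = 2^7 × 11
2944 = 2^7 × 23
384 = 2^7 × 3
LCM(4416, 1408, 2944, 384) = 2^7 × 3 × 11 × 23 = 97152.

97152 days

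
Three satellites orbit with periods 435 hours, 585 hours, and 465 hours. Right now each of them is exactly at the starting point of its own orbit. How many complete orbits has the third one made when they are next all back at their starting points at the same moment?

The first common completion time is the LCM of the periods.
435 = 3 × 5 × 29
585 = 3^2 × 5 × 13
465 = 3 × 5 × 31
LCM(435, 585, 465) = 3^2 × 5 × 13 × 29 × 31 = 525915.
Orbits for period 465: 525915 / 465 = 1131.

1131 orbits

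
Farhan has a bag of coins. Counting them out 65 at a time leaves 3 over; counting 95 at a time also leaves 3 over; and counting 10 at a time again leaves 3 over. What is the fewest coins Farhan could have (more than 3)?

N − 3 must be a common multiple of 65, 95, and 10.
65 = 5 × 13
95 = 5 × 19
10 = 2 × 5
LCM(65, 95, 10) = 2 × 5 × 13 × 19 = 2470.
Smallest N > 3 is LCM + 3 = 2470 + 3 = 2473.

2473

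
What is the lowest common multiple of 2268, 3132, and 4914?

855036

2268 = 2^2 × 3^4 × 7
3132 = 2^2 × 3^3 × 29
4914 = 2 × 3^3 × 7 × 13
LCM(2268, 3132, 4914) = 2^2 × 3^4 × 7 × 13 × 29 = 855036.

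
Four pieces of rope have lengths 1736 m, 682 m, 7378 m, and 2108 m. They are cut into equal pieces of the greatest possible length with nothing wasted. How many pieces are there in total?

192

Piece length = gcd(1736, 682, 7378, 2108).
1736 = 2^3 × 7 × 31
682 = 2 × 11 × 31
7378 = 2 × 7 × 17 × 31
2108 = 2^2 × 17 × 31
gcd(1736, 682, 7378, 2108) = 2 × 31 = 62.
Total pieces = 1736/62 + 682/62 + 7378/62 + 2108/62 = 28 + 11 + 119 + 34 = 192.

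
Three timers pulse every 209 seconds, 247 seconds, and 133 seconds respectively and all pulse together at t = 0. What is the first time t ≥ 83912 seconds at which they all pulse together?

Joint pulses occur at multiples of LCM(209, 247, 133).
209 = 11 × 19
247 = 13 × 19
133 = 7 × 19
LCM(209, 247, 133) = 7 × 11 × 13 × 19 = 19019.
Smallest multiple of 19019 that is ≥ 83912: ⌈83912/19019⌉ × 19019 = 5 × 19019 = 95095.

95095 seconds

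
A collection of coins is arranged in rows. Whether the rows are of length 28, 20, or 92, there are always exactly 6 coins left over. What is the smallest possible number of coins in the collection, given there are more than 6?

3226

N − 6 must be a common multiple of 28, 20, and 92.
28 = 2^2 × 7
20 = 2^2 × 5
92 = 2^2 × 23
LCM(28, 20, 92) = 2^2 × 5 × 7 × 23 = 3220.
Smallest N > 6 is LCM + 6 = 3220 + 6 = 3226.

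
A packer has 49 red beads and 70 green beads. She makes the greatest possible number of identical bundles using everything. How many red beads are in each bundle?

Number of bundles = gcd(49, 70).
49 = 7^2
70 = 2 × 5 × 7
gcd(49, 70) = 7.
red beads per bundle = 49 / 7 = 7.

7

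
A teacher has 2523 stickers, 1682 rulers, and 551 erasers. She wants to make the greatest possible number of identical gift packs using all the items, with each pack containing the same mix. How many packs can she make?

29 packs

The pack count must divide each quantity, so the greatest is gcd(2523, 1682, 551).
2523 = 3 × 29^2
1682 = 2 × 29^2
551 = 19 × 29
gcd(2523, 1682, 551) = 29.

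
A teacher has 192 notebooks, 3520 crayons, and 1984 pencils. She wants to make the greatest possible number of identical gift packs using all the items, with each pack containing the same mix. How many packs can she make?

64 packs

The pack count must divide each quantity, so the greatest is gcd(192, 3520, 1984).
192 = 2^6 × 3
3520 = 2^6 × 5 × 11
1984 = 2^6 × 31
gcd(192, 3520, 1984) = 2^6 = 64.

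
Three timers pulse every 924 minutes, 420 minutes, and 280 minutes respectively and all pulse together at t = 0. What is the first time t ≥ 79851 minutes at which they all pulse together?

83160 minutes

Joint pulses occur at multiples of LCM(924, 420, 280).
924 = 2^2 × 3 × 7 × 11
420 = 2^2 × 3 × 5 × 7
280 = 2^3 × 5 × 7
LCM(924, 420, 280) = 2^3 × 3 × 5 × 7 × 11 = 9240.
Smallest multiple of 9240 that is ≥ 79851: ⌈79851/9240⌉ × 9240 = 9 × 9240 = 83160.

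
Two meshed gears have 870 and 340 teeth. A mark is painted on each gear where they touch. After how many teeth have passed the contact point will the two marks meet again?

29580 teeth

They coincide at every common multiple of the periods; the first is the LCM.
870 = 2 × 3 × 5 × 29
340 = 2^2 × 5 × 17
LCM(870, 340) = 2^2 × 3 × 5 × 17 × 29 = 29580.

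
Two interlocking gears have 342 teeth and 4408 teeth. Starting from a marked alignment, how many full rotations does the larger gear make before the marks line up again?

9 rotations

All finish a whole number of cycles simultaneously at t = LCM of the periods.
342 = 2 × 3^2 × 19
4408 = 2^3 × 19 × 29
LCM(342, 4408) = 2^3 × 3^2 × 19 × 29 = 39672.
Rotations for period 4408: 39672 / 4408 = 9.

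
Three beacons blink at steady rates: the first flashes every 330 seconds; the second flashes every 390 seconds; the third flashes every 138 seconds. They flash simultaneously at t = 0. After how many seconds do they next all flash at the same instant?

98670 seconds

The first simultaneous occurrence is after LCM of the individual periods.
330 = 2 × 3 × 5 × 11
390 = 2 × 3 × 5 × 13
138 = 2 × 3 × 23
LCM(330, 390, 138) = 2 × 3 × 5 × 11 × 13 × 23 = 98670.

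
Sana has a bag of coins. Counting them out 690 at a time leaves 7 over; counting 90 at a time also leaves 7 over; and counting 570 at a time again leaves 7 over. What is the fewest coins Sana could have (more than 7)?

N − 7 must be a common multiple of 690, 90, and 570.
690 = 2 × 3 × 5 × 23
90 = 2 × 3^2 × 5
570 = 2 × 3 × 5 × 19
LCM(690, 90, 570) = 2 × 3^2 × 5 × 19 × 23 = 39330.
Smallest N > 7 is LCM + 7 = 39330 + 7 = 39337.

39337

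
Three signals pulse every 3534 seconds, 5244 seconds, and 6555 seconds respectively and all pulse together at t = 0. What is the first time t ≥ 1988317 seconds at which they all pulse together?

2438460 seconds

Joint pulses occur at multiples of LCM(3534, 5244, 6555).
3534 = 2 × 3 × 19 × 31
5244 = 2^2 × 3 × 19 × 23
6555 = 3 × 5 × 19 × 23
LCM(3534, 5244, 6555) = 2^2 × 3 × 5 × 19 × 23 × 31 = 812820.
Smallest multiple of 812820 that is ≥ 1988317: ⌈1988317/812820⌉ × 812820 = 3 × 812820 = 2438460.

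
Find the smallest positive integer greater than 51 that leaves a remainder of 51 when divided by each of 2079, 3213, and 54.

N − 51 must be a common multiple of 2079, 3213, and 54.
2079 = 3^3 × 7 × 11
3213 = 3^3 × 7 × 17
54 = 2 × 3^3
LCM(2079, 3213, 54) = 2 × 3^3 × 7 × 11 × 17 = 70686.
Smallest N > 51 is LCM + 51 = 70686 + 51 = 70737.

70737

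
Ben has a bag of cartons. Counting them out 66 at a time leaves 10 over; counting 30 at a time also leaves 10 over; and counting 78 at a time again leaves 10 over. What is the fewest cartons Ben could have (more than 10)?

4300

N − 10 must be a common multiple of 66, 30, and 78.
66 = 2 × 3 × 11
30 = 2 × 3 × 5
78 = 2 × 3 × 13
LCM(66, 30, 78) = 2 × 3 × 5 × 11 × 13 = 4290.
Smallest N > 10 is LCM + 10 = 4290 + 10 = 4300.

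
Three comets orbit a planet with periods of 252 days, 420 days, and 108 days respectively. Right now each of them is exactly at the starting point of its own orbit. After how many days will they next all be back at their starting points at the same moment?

We need the least common multiple of the intervals.
252 = 2^2 × 3^2 × 7
420 = 2^2 × 3 × 5 × 7
108 = 2^2 × 3^3
LCM(252, 420, 108) = 2^2 × 3^3 × 5 × 7 = 3780.

3780 days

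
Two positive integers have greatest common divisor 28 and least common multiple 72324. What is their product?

2025072

For any two positive integers, gcd × lcm = product = 28 × 72324 = 2025072.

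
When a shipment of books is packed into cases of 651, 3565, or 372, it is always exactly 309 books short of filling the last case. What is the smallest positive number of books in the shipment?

Being 309 short of a full case of size k means N ≡ −309 (mod k), i.e. N + 309 is a multiple of each size.
651 = 3 × 7 × 31
3565 = 5 × 23 × 31
372 = 2^2 × 3 × 31
LCM(651, 3565, 372) = 2^2 × 3 × 5 × 7 × 23 × 31 = 299460.
Smallest positive N is 299460 − 309 = 299151.

299151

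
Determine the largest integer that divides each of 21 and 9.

3

21 = 3 × 7
9 = 3^2
gcd(21, 9) = 3.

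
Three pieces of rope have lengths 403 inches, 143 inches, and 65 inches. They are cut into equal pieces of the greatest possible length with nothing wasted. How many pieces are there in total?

Piece length = gcd(403, 143, 65).
403 = 13 × 31
143 = 11 × 13
65 = 5 × 13
gcd(403, 143, 65) = 13.
Total pieces = 403/13 + 143/13 + 65/13 = 31 + 11 + 5 = 47.

47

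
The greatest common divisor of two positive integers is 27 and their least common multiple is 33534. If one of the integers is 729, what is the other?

For two integers, gcd × lcm = product, so the other is (27 × 33534) / 729 = 905418 / 729 = 1242.

1242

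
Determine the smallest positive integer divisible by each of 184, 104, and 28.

16744

184 = 2^3 × 23
104 = 2^3 × 13
28 = 2^2 × 7
LCM(184, 104, 28) = 2^3 × 7 × 13 × 23 = 16744.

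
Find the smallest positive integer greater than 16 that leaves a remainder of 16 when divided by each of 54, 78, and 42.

N − 16 must be a common multiple of 54, 78, and 42.
54 = 2 × 3^3
78 = 2 × 3 × 13
42 = 2 × 3 × 7
LCM(54, 78, 42) = 2 × 3^3 × 7 × 13 = 4914.
Smallest N > 16 is LCM + 16 = 4914 + 16 = 4930.

4930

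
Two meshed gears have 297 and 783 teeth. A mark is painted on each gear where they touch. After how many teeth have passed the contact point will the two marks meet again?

They coincide at every common multiple of the periods; the first is the LCM.
297 = 3^3 × 11
783 = 3^3 × 29
LCM(297, 783) = 3^3 × 11 × 29 = 8613.

8613 teeth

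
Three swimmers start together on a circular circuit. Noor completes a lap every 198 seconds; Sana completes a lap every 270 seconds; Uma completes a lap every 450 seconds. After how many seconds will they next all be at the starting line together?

14850 seconds

They coincide at every common multiple of the periods; the first is the LCM.
198 = 2 × 3^2 × 11
270 = 2 × 3^3 × 5
450 = 2 × 3^2 × 5^2
LCM(198, 270, 450) = 2 × 3^3 × 5^2 × 11 = 14850.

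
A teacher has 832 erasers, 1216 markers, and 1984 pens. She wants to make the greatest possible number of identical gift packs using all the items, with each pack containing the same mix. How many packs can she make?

The pack count must divide each quantity, so the greatest is gcd(832, 1216, 1984).
832 = 2^6 × 13
1216 = 2^6 × 19
1984 = 2^6 × 31
gcd(832, 1216, 1984) = 2^6 = 64.

64 packs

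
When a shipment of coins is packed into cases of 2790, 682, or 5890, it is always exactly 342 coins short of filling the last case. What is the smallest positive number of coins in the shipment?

582768

Being 342 short of a full case of size k means N ≡ −342 (mod k), i.e. N + 342 is a multiple of each size.
2790 = 2 × 3^2 × 5 × 31
682 = 2 × 11 × 31
5890 = 2 × 5 × 19 × 31
LCM(2790, 682, 5890) = 2 × 3^2 × 5 × 11 × 19 × 31 = 583110.
Smallest positive N is 583110 − 342 = 582768.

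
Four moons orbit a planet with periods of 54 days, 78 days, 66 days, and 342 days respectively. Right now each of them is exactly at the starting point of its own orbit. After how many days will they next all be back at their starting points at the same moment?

146718 days

They coincide at every common multiple of the periods; the first is the LCM.
54 = 2 × 3^3
78 = 2 × 3 × 13
66 = 2 × 3 × 11
342 = 2 × 3^2 × 19
LCM(54, 78, 66, 342) = 2 × 3^3 × 11 × 13 × 19 = 146718.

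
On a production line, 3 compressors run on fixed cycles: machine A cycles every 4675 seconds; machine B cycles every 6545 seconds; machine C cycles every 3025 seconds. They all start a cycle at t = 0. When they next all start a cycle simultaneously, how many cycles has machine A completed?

All finish a whole number of cycles simultaneously at t = LCM of the periods.
4675 = 5^2 × 11 × 17
6545 = 5 × 7 × 11 × 17
3025 = 5^2 × 11^2
LCM(4675, 6545, 3025) = 5^2 × 7 × 11^2 × 17 = 359975.
Cycles for period 4675: 359975 / 4675 = 77.

77 cycles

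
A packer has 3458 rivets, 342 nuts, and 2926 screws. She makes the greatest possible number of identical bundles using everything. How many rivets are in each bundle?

91

Number of bundles = gcd(3458, 342, 2926).
3458 = 2 × 7 × 13 × 19
342 = 2 × 3^2 × 19
2926 = 2 × 7 × 11 × 19
gcd(3458, 342, 2926) = 2 × 19 = 38.
rivets per bundle = 3458 / 38 = 91.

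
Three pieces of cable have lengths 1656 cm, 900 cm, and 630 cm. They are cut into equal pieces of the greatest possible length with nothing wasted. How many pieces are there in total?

Piece length = gcd(1656, 900, 630).
1656 = 2^3 × 3^2 × 23
900 = 2^2 × 3^2 × 5^2
630 = 2 × 3^2 × 5 × 7
gcd(1656, 900, 630) = 2 × 3^2 = 18.
Total pieces = 1656/18 + 900/18 + 630/18 = 92 + 50 + 35 = 177.

177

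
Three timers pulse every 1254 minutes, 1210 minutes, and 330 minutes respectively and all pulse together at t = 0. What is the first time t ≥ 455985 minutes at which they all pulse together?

482790 minutes

Joint pulses occur at multiples of LCM(1254, 1210, 330).
1254 = 2 × 3 × 11 × 19
1210 = 2 × 5 × 11^2
330 = 2 × 3 × 5 × 11
LCM(1254, 1210, 330) = 2 × 3 × 5 × 11^2 × 19 = 68970.
Smallest multiple of 68970 that is ≥ 455985: ⌈455985/68970⌉ × 68970 = 7 × 68970 = 482790.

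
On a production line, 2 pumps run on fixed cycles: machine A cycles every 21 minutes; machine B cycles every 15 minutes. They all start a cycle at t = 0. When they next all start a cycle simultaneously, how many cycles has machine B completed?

7 cycles

They are all back at their starting positions together after one LCM of the periods.
21 = 3 × 7
15 = 3 × 5
LCM(21, 15) = 3 × 5 × 7 = 105.
Cycles for period 15: 105 / 15 = 7.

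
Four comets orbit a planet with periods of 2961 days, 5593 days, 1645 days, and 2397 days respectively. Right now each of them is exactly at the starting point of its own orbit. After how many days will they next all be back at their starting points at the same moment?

251685 days

We need the least common multiple of the intervals.
2961 = 3^2 × 7 × 47
5593 = 7 × 17 × 47
1645 = 5 × 7 × 47
2397 = 3 × 17 × 47
LCM(2961, 5593, 1645, 2397) = 3^2 × 5 × 7 × 17 × 47 = 251685.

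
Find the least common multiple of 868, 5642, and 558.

101556

868 = 2^2 × 7 × 31
5642 = 2 × 7 × 13 × 31
558 = 2 × 3^2 × 31
LCM(868, 5642, 558) = 2^2 × 3^2 × 7 × 13 × 31 = 101556.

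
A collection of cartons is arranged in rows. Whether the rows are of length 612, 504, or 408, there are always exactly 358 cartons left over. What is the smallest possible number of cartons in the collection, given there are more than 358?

8926

N − 358 must be a common multiple of 612, 504, and 408.
612 = 2^2 × 3^2 × 17
504 = 2^3 × 3^2 × 7
408 = 2^3 × 3 × 17
LCM(612, 504, 408) = 2^3 × 3^2 × 7 × 17 = 8568.
Smallest N > 358 is LCM + 358 = 8568 + 358 = 8926.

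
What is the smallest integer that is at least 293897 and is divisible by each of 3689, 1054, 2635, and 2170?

The integer must be a common multiple of 3689, 1054, 2635, and 2170, so a multiple of their LCM.
3689 = 7 × 17 × 31
1054 = 2 × 17 × 31
2635 = 5 × 17 × 31
2170 = 2 × 5 × 7 × 31
LCM(3689, 1054, 2635, 2170) = 2 × 5 × 7 × 17 × 31 = 36890.
Smallest multiple of 36890 that is ≥ 293897: ⌈293897/36890⌉ × 36890 = 8 × 36890 = 295120.

295120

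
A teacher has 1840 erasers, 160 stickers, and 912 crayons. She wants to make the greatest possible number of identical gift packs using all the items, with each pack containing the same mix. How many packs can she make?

16 packs

The pack count must divide each quantity, so the greatest is gcd(1840, 160, 912).
1840 = 2^4 × 5 × 23
160 = 2^5 × 5
912 = 2^4 × 3 × 19
gcd(1840, 160, 912) = 2^4 = 16.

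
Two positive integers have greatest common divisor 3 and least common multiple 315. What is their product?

945

For any two positive integers, gcd × lcm = product = 3 × 315 = 945.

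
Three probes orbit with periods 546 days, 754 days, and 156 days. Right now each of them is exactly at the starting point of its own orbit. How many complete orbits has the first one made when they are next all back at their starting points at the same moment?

58 orbits

The first common completion time is the LCM of the periods.
546 = 2 × 3 × 7 × 13
754 = 2 × 13 × 29
156 = 2^2 × 3 × 13
LCM(546, 754, 156) = 2^2 × 3 × 7 × 13 × 29 = 31668.
Orbits for period 546: 31668 / 546 = 58.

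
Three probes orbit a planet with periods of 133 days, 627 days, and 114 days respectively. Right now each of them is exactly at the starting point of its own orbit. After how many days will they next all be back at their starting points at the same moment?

8778 days

We need the least common multiple of the intervals.
133 = 7 × 19
627 = 3 × 11 × 19
114 = 2 × 3 × 19
LCM(133, 627, 114) = 2 × 3 × 7 × 11 × 19 = 8778.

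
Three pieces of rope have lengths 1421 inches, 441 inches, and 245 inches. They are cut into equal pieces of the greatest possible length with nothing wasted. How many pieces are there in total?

Piece length = gcd(1421, 441, 245).
1421 = 7^2 × 29
441 = 3^2 × 7^2
245 = 5 × 7^2
gcd(1421, 441, 245) = 7^2 = 49.
Total pieces = 1421/49 + 441/49 + 245/49 = 29 + 9 + 5 = 43.

43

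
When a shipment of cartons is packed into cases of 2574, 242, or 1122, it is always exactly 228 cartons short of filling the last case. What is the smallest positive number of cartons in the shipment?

Being 228 short of a full case of size k means N ≡ −228 (mod k), i.e. N + 228 is a multiple of each size.
2574 = 2 × 3^2 × 11 × 13
242 = 2 × 11^2
1122 = 2 × 3 × 11 × 17
LCM(2574, 242, 1122) = 2 × 3^2 × 11^2 × 13 × 17 = 481338.
Smallest positive N is 481338 − 228 = 481110.

481110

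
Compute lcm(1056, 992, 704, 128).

1056 = 2^5 × 3 × 11
992 = 2^5 × 31
704 = 2^6 × 11
128 = 2^7
LCM(1056, 992, 704, 128) = 2^7 × 3 × 11 × 31 = 130944.

130944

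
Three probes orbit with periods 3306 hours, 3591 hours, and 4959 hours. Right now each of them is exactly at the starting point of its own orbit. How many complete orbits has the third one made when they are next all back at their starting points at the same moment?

The first common completion time is the LCM of the periods.
3306 = 2 × 3 × 19 × 29
3591 = 3^3 × 7 × 19
4959 = 3^2 × 19 × 29
LCM(3306, 3591, 4959) = 2 × 3^3 × 7 × 19 × 29 = 208278.
Orbits for period 4959: 208278 / 4959 = 42.

42 orbits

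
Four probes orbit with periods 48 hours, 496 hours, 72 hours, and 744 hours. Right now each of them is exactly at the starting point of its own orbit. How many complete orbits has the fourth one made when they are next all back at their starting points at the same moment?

6 orbits

All finish a whole number of cycles simultaneously at t = LCM of the periods.
48 = 2^4 × 3
496 = 2^4 × 31
72 = 2^3 × 3^2
744 = 2^3 × 3 × 31
LCM(48, 496, 72, 744) = 2^4 × 3^2 × 31 = 4464.
Orbits for period 744: 4464 / 744 = 6.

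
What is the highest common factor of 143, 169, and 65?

13

143 = 11 × 13
169 = 13^2
65 = 5 × 13
gcd(143, 169, 65) = 13.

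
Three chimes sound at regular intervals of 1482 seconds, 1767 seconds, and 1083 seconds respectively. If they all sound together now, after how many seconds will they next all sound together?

872898 seconds

We need the least common multiple of the intervals.
1482 = 2 × 3 × 13 × 19
1767 = 3 × 19 × 31
1083 = 3 × 19^2
LCM(1482, 1767, 1083) = 2 × 3 × 13 × 19^2 × 31 = 872898.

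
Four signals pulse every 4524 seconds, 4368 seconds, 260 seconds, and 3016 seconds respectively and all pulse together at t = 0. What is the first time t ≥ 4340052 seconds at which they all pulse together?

Joint pulses occur at multiples of LCM(4524, 4368, 260, 3016).
4524 = 2^2 × 3 × 13 × 29
4368 = 2^4 × 3 × 7 × 13
260 = 2^2 × 5 × 13
3016 = 2^3 × 13 × 29
LCM(4524, 4368, 260, 3016) = 2^4 × 3 × 5 × 7 × 13 × 29 = 633360.
Smallest multiple of 633360 that is ≥ 4340052: ⌈4340052/633360⌉ × 633360 = 7 × 633360 = 4433520.

4433520 seconds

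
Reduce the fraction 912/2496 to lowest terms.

912 = 2^4 × 3 × 19
2496 = 2^6 × 3 × 13
gcd(912, 2496) = 2^4 × 3 = 48.
Divide numerator and denominator by 48: 912/2496 = 19/52.

19/52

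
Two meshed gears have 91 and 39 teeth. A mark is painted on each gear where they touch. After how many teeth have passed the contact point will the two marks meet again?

273 teeth

They coincide at every common multiple of the periods; the first is the LCM.
91 = 7 × 13
39 = 3 × 13
LCM(91, 39) = 3 × 7 × 13 = 273.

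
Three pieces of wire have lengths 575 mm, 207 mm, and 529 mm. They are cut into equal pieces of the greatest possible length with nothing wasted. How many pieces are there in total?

57

Piece length = gcd(575, 207, 529).
575 = 5^2 × 23
207 = 3^2 × 23
529 = 23^2
gcd(575, 207, 529) = 23.
Total pieces = 575/23 + 207/23 + 529/23 = 25 + 9 + 23 = 57.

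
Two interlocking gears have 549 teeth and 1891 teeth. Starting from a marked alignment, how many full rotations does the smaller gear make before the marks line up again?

The first common completion time is the LCM of the periods.
549 = 3^2 × 61
1891 = 31 × 61
LCM(549, 1891) = 3^2 × 31 × 61 = 17019.
Rotations for period 549: 17019 / 549 = 31.

31 rotations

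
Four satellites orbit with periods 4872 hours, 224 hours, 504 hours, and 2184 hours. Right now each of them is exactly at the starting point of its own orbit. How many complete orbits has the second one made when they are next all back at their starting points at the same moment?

All finish a whole number of cycles simultaneously at t = LCM of the periods.
4872 = 2^3 × 3 × 7 × 29
224 = 2^5 × 7
504 = 2^3 × 3^2 × 7
2184 = 2^3 × 3 × 7 × 13
LCM(4872, 224, 504, 2184) = 2^5 × 3^2 × 7 × 13 × 29 = 760032.
Orbits for period 224: 760032 / 224 = 3393.

3393 orbits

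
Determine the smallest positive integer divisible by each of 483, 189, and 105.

21735

483 = 3 × 7 × 23
189 = 3^3 × 7
105 = 3 × 5 × 7
LCM(483, 189, 105) = 3^3 × 5 × 7 × 23 = 21735.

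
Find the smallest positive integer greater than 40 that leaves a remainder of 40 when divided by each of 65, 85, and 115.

N − 40 must be a common multiple of 65, 85, and 115.
65 = 5 × 13
85 = 5 × 17
115 = 5 × 23
LCM(65, 85, 115) = 5 × 13 × 17 × 23 = 25415.
Smallest N > 40 is LCM + 40 = 25415 + 40 = 25455.

25455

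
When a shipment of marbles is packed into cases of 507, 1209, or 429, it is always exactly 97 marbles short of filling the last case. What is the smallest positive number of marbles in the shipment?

Being 97 short of a full case of size k means N ≡ −97 (mod k), i.e. N + 97 is a multiple of each size.
507 = 3 × 13^2
1209 = 3 × 13 × 31
429 = 3 × 11 × 13
LCM(507, 1209, 429) = 3 × 11 × 13^2 × 31 = 172887.
Smallest positive N is 172887 − 97 = 172790.

172790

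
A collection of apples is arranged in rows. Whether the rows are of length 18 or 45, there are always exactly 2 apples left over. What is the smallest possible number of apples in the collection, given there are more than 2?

N − 2 must be a common multiple of 18 and 45.
18 = 2 × 3^2
45 = 3^2 × 5
LCM(18, 45) = 2 × 3^2 × 5 = 90.
Smallest N > 2 is LCM + 2 = 90 + 2 = 92.

92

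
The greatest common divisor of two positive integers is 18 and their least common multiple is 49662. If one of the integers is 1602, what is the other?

558

For two integers, gcd × lcm = product, so the other is (18 × 49662) / 1602 = 893916 / 1602 = 558.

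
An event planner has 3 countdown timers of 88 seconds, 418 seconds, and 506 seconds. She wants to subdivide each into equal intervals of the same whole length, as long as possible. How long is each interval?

The interval must divide each timer length; the longest such is the gcd.
88 = 2^3 × 11
418 = 2 × 11 × 19
506 = 2 × 11 × 23
gcd(88, 418, 506) = 2 × 11 = 22.

22 seconds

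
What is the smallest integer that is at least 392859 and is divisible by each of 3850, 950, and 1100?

438900

The integer must be a common multiple of 3850, 950, and 1100, so a multiple of their LCM.
3850 = 2 × 5^2 × 7 × 11
950 = 2 × 5^2 × 19
1100 = 2^2 × 5^2 × 11
LCM(3850, 950, 1100) = 2^2 × 5^2 × 7 × 11 × 19 = 146300.
Smallest multiple of 146300 that is ≥ 392859: ⌈392859/146300⌉ × 146300 = 3 × 146300 = 438900.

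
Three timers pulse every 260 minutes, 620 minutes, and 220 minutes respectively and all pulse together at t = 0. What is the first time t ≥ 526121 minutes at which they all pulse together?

Joint pulses occur at multiples of LCM(260, 620, 220).
260 = 2^2 × 5 × 13
620 = 2^2 × 5 × 31
220 = 2^2 × 5 × 11
LCM(260, 620, 220) = 2^2 × 5 × 11 × 13 × 31 = 88660.
Smallest multiple of 88660 that is ≥ 526121: ⌈526121/88660⌉ × 88660 = 6 × 88660 = 531960.

531960 minutes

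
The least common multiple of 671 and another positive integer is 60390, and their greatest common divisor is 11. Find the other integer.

990

gcd × lcm = product of the two integers, so the other integer is (11 × 60390) / 671 = 990.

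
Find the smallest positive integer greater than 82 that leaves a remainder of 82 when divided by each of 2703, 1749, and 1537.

N − 82 must be a common multiple of 2703, 1749, and 1537.
2703 = 3 × 17 × 53
1749 = 3 × 11 × 53
1537 = 29 × 53
LCM(2703, 1749, 1537) = 3 × 11 × 17 × 29 × 53 = 862257.
Smallest N > 82 is LCM + 82 = 862257 + 82 = 862339.

862339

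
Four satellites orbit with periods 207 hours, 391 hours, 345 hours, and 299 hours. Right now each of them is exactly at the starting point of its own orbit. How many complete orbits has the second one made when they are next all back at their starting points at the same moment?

All finish a whole number of cycles simultaneously at t = LCM of the periods.
207 = 3^2 × 23
391 = 17 × 23
345 = 3 × 5 × 23
299 = 13 × 23
LCM(207, 391, 345, 299) = 3^2 × 5 × 13 × 17 × 23 = 228735.
Orbits for period 391: 228735 / 391 = 585.

585 orbits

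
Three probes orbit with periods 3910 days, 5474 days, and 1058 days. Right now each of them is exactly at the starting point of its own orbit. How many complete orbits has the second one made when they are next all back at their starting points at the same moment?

115 orbits

The first common completion time is the LCM of the periods.
3910 = 2 × 5 × 17 × 23
5474 = 2 × 7 × 17 × 23
1058 = 2 × 23^2
LCM(3910, 5474, 1058) = 2 × 5 × 7 × 17 × 23^2 = 629510.
Orbits for period 5474: 629510 / 5474 = 115.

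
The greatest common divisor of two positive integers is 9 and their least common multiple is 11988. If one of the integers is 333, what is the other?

324

For two integers, gcd × lcm = product, so the other is (9 × 11988) / 333 = 107892 / 333 = 324.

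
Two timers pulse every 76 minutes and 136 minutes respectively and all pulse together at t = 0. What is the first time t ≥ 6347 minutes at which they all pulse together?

Joint pulses occur at multiples of LCM(76, 136).
76 = 2^2 × 19
136 = 2^3 × 17
LCM(76, 136) = 2^3 × 17 × 19 = 2584.
Smallest multiple of 2584 that is ≥ 6347: ⌈6347/2584⌉ × 2584 = 3 × 2584 = 7752.

7752 minutes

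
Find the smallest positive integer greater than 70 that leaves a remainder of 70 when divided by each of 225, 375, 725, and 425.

N − 70 must be a common multiple of 225, 375, 725, and 425.
225 = 3^2 × 5^2
375 = 3 × 5^3
725 = 5^2 × 29
425 = 5^2 × 17
LCM(225, 375, 725, 425) = 3^2 × 5^3 × 17 × 29 = 554625.
Smallest N > 70 is LCM + 70 = 554625 + 70 = 554695.

554695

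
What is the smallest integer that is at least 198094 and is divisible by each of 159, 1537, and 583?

The integer must be a common multiple of 159, 1537, and 583, so a multiple of their LCM.
159 = 3 × 53
1537 = 29 × 53
583 = 11 × 53
LCM(159, 1537, 583) = 3 × 11 × 29 × 53 = 50721.
Smallest multiple of 50721 that is ≥ 198094: ⌈198094/50721⌉ × 50721 = 4 × 50721 = 202884.

202884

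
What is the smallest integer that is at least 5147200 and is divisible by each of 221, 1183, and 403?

The integer must be a common multiple of 221, 1183, and 403, so a multiple of their LCM.
221 = 13 × 17
1183 = 7 × 13^2
403 = 13 × 31
LCM(221, 1183, 403) = 7 × 13^2 × 17 × 31 = 623441.
Smallest multiple of 623441 that is ≥ 5147200: ⌈5147200/623441⌉ × 623441 = 9 × 623441 = 5610969.

5610969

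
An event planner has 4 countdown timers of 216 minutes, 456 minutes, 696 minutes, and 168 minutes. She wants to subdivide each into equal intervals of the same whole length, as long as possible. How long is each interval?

The interval must divide each timer length; the longest such is the gcd.
216 = 2^3 × 3^3
456 = 2^3 × 3 × 19
696 = 2^3 × 3 × 29
168 = 2^3 × 3 × 7
gcd(216, 456, 696, 168) = 2^3 × 3 = 24.

24 minutes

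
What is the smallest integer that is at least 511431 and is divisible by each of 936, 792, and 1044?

597168

The integer must be a common multiple of 936, 792, and 1044, so a multiple of their LCM.
936 = 2^3 × 3^2 × 13
792 = 2^3 × 3^2 × 11
1044 = 2^2 × 3^2 × 29
LCM(936, 792, 1044) = 2^3 × 3^2 × 11 × 13 × 29 = 298584.
Smallest multiple of 298584 that is ≥ 511431: ⌈511431/298584⌉ × 298584 = 2 × 298584 = 597168.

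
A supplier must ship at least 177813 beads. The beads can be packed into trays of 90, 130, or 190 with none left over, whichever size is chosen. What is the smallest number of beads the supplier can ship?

177840

The number of beads must be a common multiple of 90, 130, and 190, so a multiple of their LCM.
90 = 2 × 3^2 × 5
130 = 2 × 5 × 13
190 = 2 × 5 × 19
LCM(90, 130, 190) = 2 × 3^2 × 5 × 13 × 19 = 22230.
Smallest multiple of 22230 that is ≥ 177813: ⌈177813/22230⌉ × 22230 = 8 × 22230 = 177840.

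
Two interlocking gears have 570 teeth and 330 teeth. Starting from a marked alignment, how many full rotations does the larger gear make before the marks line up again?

They are all back at their starting positions together after one LCM of the periods.
570 = 2 × 3 × 5 × 19
330 = 2 × 3 × 5 × 11
LCM(570, 330) = 2 × 3 × 5 × 11 × 19 = 6270.
Rotations for period 570: 6270 / 570 = 11.

11 rotations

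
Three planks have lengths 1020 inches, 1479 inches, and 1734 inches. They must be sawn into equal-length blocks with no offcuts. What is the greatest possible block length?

The block length must divide every plank, so the greatest is gcd(1020, 1479, 1734).
1020 = 2^2 × 3 × 5 × 17
1479 = 3 × 17 × 29
1734 = 2 × 3 × 17^2
gcd(1020, 1479, 1734) = 3 × 17 = 51.

51 inches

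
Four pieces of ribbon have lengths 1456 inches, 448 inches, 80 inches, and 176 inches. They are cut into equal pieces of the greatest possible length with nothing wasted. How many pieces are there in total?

135

Piece length = gcd(1456, 448, 80, 176).
1456 = 2^4 × 7 × 13
448 = 2^6 × 7
80 = 2^4 × 5
176 = 2^4 × 11
gcd(1456, 448, 80, 176) = 2^4 = 16.
Total pieces = 1456/16 + 448/16 + 80/16 + 176/16 = 91 + 28 + 5 + 11 = 135.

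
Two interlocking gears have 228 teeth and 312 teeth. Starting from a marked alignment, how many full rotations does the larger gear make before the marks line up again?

19 rotations

They are all back at their starting positions together after one LCM of the periods.
228 = 2^2 × 3 × 19
312 = 2^3 × 3 × 13
LCM(228, 312) = 2^3 × 3 × 13 × 19 = 5928.
Rotations for period 312: 5928 / 312 = 19.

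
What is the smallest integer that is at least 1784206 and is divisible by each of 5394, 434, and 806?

The integer must be a common multiple of 5394, 434, and 806, so a multiple of their LCM.
5394 = 2 × 3 × 29 × 31
434 = 2 × 7 × 31
806 = 2 × 13 × 31
LCM(5394, 434, 806) = 2 × 3 × 7 × 13 × 29 × 31 = 490854.
Smallest multiple of 490854 that is ≥ 1784206: ⌈1784206/490854⌉ × 490854 = 4 × 490854 = 1963416.

1963416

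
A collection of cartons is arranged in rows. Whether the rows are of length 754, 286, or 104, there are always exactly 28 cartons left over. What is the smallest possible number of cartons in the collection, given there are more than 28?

N − 28 must be a common multiple of 754, 286, and 104.
754 = 2 × 13 × 29
286 = 2 × 11 × 13
104 = 2^3 × 13
LCM(754, 286, 104) = 2^3 × 11 × 13 × 29 = 33176.
Smallest N > 28 is LCM + 28 = 33176 + 28 = 33204.

33204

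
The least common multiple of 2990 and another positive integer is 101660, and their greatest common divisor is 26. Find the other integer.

gcd × lcm = product of the two integers, so the other integer is (26 × 101660) / 2990 = 884.

884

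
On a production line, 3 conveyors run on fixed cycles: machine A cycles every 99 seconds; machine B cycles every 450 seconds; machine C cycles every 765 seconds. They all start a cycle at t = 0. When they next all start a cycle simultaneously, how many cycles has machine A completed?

850 cycles

The first common completion time is the LCM of the periods.
99 = 3^2 × 11
450 = 2 × 3^2 × 5^2
765 = 3^2 × 5 × 17
LCM(99, 450, 765) = 2 × 3^2 × 5^2 × 11 × 17 = 84150.
Cycles for period 99: 84150 / 99 = 850.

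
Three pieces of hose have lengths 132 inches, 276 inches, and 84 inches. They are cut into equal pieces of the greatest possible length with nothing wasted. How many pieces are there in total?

Piece length = gcd(132, 276, 84).
132 = 2^2 × 3 × 11
276 = 2^2 × 3 × 23
84 = 2^2 × 3 × 7
gcd(132, 276, 84) = 2^2 × 3 = 12.
Total pieces = 132/12 + 276/12 + 84/12 = 11 + 23 + 7 = 41.

41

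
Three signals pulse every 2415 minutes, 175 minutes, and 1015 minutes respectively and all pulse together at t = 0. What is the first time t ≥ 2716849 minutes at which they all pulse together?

Joint pulses occur at multiples of LCM(2415, 175, 1015).
2415 = 3 × 5 × 7 × 23
175 = 5^2 × 7
1015 = 5 × 7 × 29
LCM(2415, 175, 1015) = 3 × 5^2 × 7 × 23 × 29 = 350175.
Smallest multiple of 350175 that is ≥ 2716849: ⌈2716849/350175⌉ × 350175 = 8 × 350175 = 2801400.

2801400 minutes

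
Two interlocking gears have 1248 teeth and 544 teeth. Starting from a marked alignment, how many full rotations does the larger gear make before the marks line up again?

17 rotations

All finish a whole number of cycles simultaneously at t = LCM of the periods.
1248 = 2^5 × 3 × 13
544 = 2^5 × 17
LCM(1248, 544) = 2^5 × 3 × 13 × 17 = 21216.
Rotations for period 1248: 21216 / 1248 = 17.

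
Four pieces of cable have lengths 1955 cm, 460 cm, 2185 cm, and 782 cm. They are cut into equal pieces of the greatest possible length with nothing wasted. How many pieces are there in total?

Piece length = gcd(1955, 460, 2185, 782).
1955 = 5 × 17 × 23
460 = 2^2 × 5 × 23
2185 = 5 × 19 × 23
782 = 2 × 17 × 23
gcd(1955, 460, 2185, 782) = 23.
Total pieces = 1955/23 + 460/23 + 2185/23 + 782/23 = 85 + 20 + 95 + 34 = 234.

234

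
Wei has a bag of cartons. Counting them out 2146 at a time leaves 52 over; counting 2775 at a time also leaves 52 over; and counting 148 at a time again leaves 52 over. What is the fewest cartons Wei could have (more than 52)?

321952

N − 52 must be a common multiple of 2146, 2775, and 148.
2146 = 2 × 29 × 37
2775 = 3 × 5^2 × 37
148 = 2^2 × 37
LCM(2146, 2775, 148) = 2^2 × 3 × 5^2 × 29 × 37 = 321900.
Smallest N > 52 is LCM + 52 = 321900 + 52 = 321952.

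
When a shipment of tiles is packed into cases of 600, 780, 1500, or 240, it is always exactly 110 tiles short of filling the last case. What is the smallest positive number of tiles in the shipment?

Being 110 short of a full case of size k means N ≡ −110 (mod k), i.e. N + 110 is a multiple of each size.
600 = 2^3 × 3 × 5^2
780 = 2^2 × 3 × 5 × 13
1500 = 2^2 × 3 × 5^3
240 = 2^4 × 3 × 5
LCM(600, 780, 1500, 240) = 2^4 × 3 × 5^3 × 13 = 78000.
Smallest positive N is 78000 − 110 = 77890.

77890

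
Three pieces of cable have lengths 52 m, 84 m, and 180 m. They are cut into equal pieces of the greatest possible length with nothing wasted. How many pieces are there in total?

79

Piece length = gcd(52, 84, 180).
52 = 2^2 × 13
84 = 2^2 × 3 × 7
180 = 2^2 × 3^2 × 5
gcd(52, 84, 180) = 2^2 = 4.
Total pieces = 52/4 + 84/4 + 180/4 = 13 + 21 + 45 = 79.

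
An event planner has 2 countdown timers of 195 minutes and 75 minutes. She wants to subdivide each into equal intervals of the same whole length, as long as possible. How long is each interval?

The interval must divide each timer length; the longest such is the gcd.
195 = 3 × 5 × 13
75 = 3 × 5^2
gcd(195, 75) = 3 × 5 = 15.

15 minutes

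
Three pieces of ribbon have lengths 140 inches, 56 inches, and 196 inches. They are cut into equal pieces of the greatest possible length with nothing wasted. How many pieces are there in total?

Piece length = gcd(140, 56, 196).
140 = 2^2 × 5 × 7
56 = 2^3 × 7
196 = 2^2 × 7^2
gcd(140, 56, 196) = 2^2 × 7 = 28.
Total pieces = 140/28 + 56/28 + 196/28 = 5 + 2 + 7 = 14.

14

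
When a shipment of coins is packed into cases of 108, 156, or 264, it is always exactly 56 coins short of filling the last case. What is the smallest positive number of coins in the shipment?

Being 56 short of a full case of size k means N ≡ −56 (mod k), i.e. N + 56 is a multiple of each size.
108 = 2^2 × 3^3
156 = 2^2 × 3 × 13
264 = 2^3 × 3 × 11
LCM(108, 156, 264) = 2^3 × 3^3 × 11 × 13 = 30888.
Smallest positive N is 30888 − 56 = 30832.

30832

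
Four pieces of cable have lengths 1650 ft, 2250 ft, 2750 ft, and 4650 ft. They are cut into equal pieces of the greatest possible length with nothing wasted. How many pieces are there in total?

Piece length = gcd(1650, 2250, 2750, 4650).
1650 = 2 × 3 × 5^2 × 11
2250 = 2 × 3^2 × 5^3
2750 = 2 × 5^3 × 11
4650 = 2 × 3 × 5^2 × 31
gcd(1650, 2250, 2750, 4650) = 2 × 5^2 = 50.
Total pieces = 1650/50 + 2250/50 + 2750/50 + 4650/50 = 33 + 45 + 55 + 93 = 226.

226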